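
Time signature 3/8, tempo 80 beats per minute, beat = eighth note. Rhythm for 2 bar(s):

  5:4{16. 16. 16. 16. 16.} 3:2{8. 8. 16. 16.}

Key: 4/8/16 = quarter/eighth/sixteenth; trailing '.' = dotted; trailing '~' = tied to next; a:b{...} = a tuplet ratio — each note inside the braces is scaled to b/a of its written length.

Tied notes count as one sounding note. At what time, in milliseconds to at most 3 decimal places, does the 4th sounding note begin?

note 4 onset = 9/5b = 1350.0ms

1. 0.0ms @ 0 + 450.0ms (3/5)
2. 450.0ms @ 3/5 + 450.0ms (3/5)
3. 900.0ms @ 6/5 + 450.0ms (3/5)
4. 1350.0ms @ 9/5 + 450.0ms (3/5)
5. 1800.0ms @ 12/5 + 450.0ms (3/5)
6. 2250.0ms @ 3 + 750.0ms (1)
7. 3000.0ms @ 4 + 750.0ms (1)
8. 3750.0ms @ 5 + 375.0ms (1/2)
9. 4125.0ms @ 11/2 + 375.0ms (1/2)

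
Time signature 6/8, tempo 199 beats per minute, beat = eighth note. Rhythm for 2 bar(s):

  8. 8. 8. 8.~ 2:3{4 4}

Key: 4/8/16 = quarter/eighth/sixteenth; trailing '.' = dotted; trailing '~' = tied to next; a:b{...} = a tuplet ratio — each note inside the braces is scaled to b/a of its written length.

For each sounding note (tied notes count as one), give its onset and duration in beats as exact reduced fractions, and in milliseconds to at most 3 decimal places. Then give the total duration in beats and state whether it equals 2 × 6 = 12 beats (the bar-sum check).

1) 0.0ms=0b +452.261ms=3/2b
2) 452.261ms=3/2b +452.261ms=3/2b
3) 904.523ms=3b +452.261ms=3/2b
4) 1356.784ms=9/2b +1356.784ms=9/2b
5) 2713.568ms=9b +904.523ms=3b
Σ=12b of 12 (199bpm 6/8) — PASS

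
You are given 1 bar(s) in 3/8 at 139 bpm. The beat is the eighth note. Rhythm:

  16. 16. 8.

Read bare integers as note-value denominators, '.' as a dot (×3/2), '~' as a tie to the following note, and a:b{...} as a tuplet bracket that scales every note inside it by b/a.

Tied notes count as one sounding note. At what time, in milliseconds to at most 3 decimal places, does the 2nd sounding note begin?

1. 0.0ms @ 0 + 323.741ms (3/4)
2. 323.741ms @ 3/4 + 323.741ms (3/4)
3. 647.482ms @ 3/2 + 647.482ms (3/2)

note 2 onset = 3/4b = 323.741ms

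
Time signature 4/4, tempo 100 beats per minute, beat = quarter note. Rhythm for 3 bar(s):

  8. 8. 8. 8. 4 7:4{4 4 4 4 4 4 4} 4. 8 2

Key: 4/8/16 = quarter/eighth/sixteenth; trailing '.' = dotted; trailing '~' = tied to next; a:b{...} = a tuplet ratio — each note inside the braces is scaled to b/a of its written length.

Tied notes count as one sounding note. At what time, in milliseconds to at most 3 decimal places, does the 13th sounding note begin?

note 13 onset = 8b = 4800.0ms

1. 0.0ms @ 0 + 450.0ms (3/4)
2. 450.0ms @ 3/4 + 450.0ms (3/4)
3. 900.0ms @ 3/2 + 450.0ms (3/4)
4. 1350.0ms @ 9/4 + 450.0ms (3/4)
5. 1800.0ms @ 3 + 600.0ms (1)
6. 2400.0ms @ 4 + 342.857ms (4/7)
7. 2742.857ms @ 32/7 + 342.857ms (4/7)
8. 3085.714ms @ 36/7 + 342.857ms (4/7)
9. 3428.571ms @ 40/7 + 342.857ms (4/7)
10. 3771.429ms @ 44/7 + 342.857ms (4/7)
11. 4114.286ms @ 48/7 + 342.857ms (4/7)
12. 4457.143ms @ 52/7 + 342.857ms (4/7)
13. 4800.0ms @ 8 + 900.0ms (3/2)
14. 5700.0ms @ 19/2 + 300.0ms (1/2)
15. 6000.0ms @ 10 + 1200.0ms (2)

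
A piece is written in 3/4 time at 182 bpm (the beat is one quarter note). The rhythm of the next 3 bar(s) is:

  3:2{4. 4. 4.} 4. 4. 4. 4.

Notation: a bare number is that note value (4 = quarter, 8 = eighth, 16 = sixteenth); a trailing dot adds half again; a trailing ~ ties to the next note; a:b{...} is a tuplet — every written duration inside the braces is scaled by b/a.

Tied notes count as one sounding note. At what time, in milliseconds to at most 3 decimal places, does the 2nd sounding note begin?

note 2 onset = 1b = 329.67ms

1. 0.0ms @ 0 + 329.67ms (1)
2. 329.67ms @ 1 + 329.67ms (1)
3. 659.341ms @ 2 + 329.67ms (1)
4. 989.011ms @ 3 + 494.505ms (3/2)
5. 1483.516ms @ 9/2 + 494.505ms (3/2)
6. 1978.022ms @ 6 + 494.505ms (3/2)
7. 2472.527ms @ 15/2 + 494.505ms (3/2)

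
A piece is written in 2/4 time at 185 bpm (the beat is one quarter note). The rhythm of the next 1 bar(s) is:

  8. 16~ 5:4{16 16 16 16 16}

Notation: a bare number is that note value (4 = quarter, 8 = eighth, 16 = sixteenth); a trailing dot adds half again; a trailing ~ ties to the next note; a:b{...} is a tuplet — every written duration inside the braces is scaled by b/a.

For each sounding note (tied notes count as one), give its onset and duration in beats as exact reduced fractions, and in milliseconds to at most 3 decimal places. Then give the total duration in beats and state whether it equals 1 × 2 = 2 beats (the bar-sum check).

1) 0.0ms=0b +243.243ms=3/4b
2) 243.243ms=3/4b +145.946ms=9/20b
3) 389.189ms=6/5b +64.865ms=1/5b
4) 454.054ms=7/5b +64.865ms=1/5b
5) 518.919ms=8/5b +64.865ms=1/5b
6) 583.784ms=9/5b +64.865ms=1/5b
Σ=2b of 2 (185bpm 2/4) — PASS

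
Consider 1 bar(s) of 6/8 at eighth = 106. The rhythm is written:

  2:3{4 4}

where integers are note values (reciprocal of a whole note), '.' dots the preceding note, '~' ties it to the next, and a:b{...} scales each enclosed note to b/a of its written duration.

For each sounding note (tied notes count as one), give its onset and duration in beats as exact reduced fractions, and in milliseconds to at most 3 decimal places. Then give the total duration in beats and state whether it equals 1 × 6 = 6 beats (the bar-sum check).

1) 0.0ms=0b +1698.113ms=3b
2) 1698.113ms=3b +1698.113ms=3b
Σ=6b of 6 (106bpm 6/8) — PASS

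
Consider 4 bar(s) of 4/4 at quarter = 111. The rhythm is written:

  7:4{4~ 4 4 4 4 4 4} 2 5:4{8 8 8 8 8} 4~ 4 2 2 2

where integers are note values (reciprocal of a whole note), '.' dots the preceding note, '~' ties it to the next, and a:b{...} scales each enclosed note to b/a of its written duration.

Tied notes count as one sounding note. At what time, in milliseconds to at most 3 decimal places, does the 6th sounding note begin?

1. 0.0ms @ 0 + 617.761ms (8/7)
2. 617.761ms @ 8/7 + 308.88ms (4/7)
3. 926.641ms @ 12/7 + 308.88ms (4/7)
4. 1235.521ms @ 16/7 + 308.88ms (4/7)
5. 1544.402ms @ 20/7 + 308.88ms (4/7)
6. 1853.282ms @ 24/7 + 308.88ms (4/7)
7. 2162.162ms @ 4 + 1081.081ms (2)
8. 3243.243ms @ 6 + 216.216ms (2/5)
9. 3459.459ms @ 32/5 + 216.216ms (2/5)
10. 3675.676ms @ 34/5 + 216.216ms (2/5)
11. 3891.892ms @ 36/5 + 216.216ms (2/5)
12. 4108.108ms @ 38/5 + 216.216ms (2/5)
13. 4324.324ms @ 8 + 1081.081ms (2)
14. 5405.405ms @ 10 + 1081.081ms (2)
15. 6486.486ms @ 12 + 1081.081ms (2)
16. 7567.568ms @ 14 + 1081.081ms (2)

note 6 onset = 24/7b = 1853.282ms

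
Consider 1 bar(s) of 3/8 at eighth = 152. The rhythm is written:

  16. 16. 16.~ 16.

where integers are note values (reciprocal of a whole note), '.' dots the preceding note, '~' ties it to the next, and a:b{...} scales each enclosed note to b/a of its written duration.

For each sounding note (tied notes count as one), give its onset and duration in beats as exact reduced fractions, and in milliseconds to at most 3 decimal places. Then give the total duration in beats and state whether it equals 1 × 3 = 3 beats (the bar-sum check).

1) 0.0ms=0b +296.053ms=3/4b
2) 296.053ms=3/4b +296.053ms=3/4b
3) 592.105ms=3/2b +592.105ms=3/2b
Σ=3b of 3 (152bpm 3/8) — PASS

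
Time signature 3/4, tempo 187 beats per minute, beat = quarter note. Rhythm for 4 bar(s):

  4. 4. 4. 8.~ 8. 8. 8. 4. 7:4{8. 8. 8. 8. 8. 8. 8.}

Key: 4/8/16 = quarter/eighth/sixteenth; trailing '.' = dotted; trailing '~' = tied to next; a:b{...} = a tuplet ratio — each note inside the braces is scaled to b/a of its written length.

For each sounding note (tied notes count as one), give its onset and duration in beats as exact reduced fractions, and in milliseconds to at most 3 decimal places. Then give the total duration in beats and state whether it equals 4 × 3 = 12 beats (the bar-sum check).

1) 0.0ms=0b +481.283ms=3/2b
2) 481.283ms=3/2b +481.283ms=3/2b
3) 962.567ms=3b +481.283ms=3/2b
4) 1443.85ms=9/2b +481.283ms=3/2b
5) 1925.134ms=6b +240.642ms=3/4b
6) 2165.775ms=27/4b +240.642ms=3/4b
7) 2406.417ms=15/2b +481.283ms=3/2b
8) 2887.701ms=9b +137.51ms=3/7b
9) 3025.21ms=66/7b +137.51ms=3/7b
10) 3162.72ms=69/7b +137.51ms=3/7b
11) 3300.229ms=72/7b +137.51ms=3/7b
12) 3437.739ms=75/7b +137.51ms=3/7b
13) 3575.248ms=78/7b +137.51ms=3/7b
14) 3712.758ms=81/7b +137.51ms=3/7b
Σ=12b of 12 (187bpm 3/4) — PASS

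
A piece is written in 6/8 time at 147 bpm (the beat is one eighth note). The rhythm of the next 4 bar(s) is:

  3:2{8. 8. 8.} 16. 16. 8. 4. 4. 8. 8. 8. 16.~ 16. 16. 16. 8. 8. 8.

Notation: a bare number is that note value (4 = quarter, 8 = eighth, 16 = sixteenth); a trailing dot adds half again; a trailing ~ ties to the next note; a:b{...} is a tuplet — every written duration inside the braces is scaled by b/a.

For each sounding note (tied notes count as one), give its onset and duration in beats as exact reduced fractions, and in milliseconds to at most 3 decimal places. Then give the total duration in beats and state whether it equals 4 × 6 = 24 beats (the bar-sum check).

1) 0.0ms=0b +408.163ms=1b
2) 408.163ms=1b +408.163ms=1b
3) 816.327ms=2b +408.163ms=1b
4) 1224.49ms=3b +306.122ms=3/4b
5) 1530.612ms=15/4b +306.122ms=3/4b
6) 1836.735ms=9/2b +612.245ms=3/2b
7) 2448.98ms=6b +1224.49ms=3b
8) 3673.469ms=9b +1224.49ms=3b
9) 4897.959ms=12b +612.245ms=3/2b
10) 5510.204ms=27/2b +612.245ms=3/2b
11) 6122.449ms=15b +612.245ms=3/2b
12) 6734.694ms=33/2b +612.245ms=3/2b
13) 7346.939ms=18b +306.122ms=3/4b
14) 7653.061ms=75/4b +306.122ms=3/4b
15) 7959.184ms=39/2b +612.245ms=3/2b
16) 8571.429ms=21b +612.245ms=3/2b
17) 9183.673ms=45/2b +612.245ms=3/2b
Σ=24b of 24 (147bpm 6/8) — PASS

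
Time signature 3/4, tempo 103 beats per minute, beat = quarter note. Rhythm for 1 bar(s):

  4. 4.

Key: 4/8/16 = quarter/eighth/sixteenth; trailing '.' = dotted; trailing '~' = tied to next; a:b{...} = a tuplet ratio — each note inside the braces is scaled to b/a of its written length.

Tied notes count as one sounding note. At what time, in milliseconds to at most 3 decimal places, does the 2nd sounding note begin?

note 2 onset = 3/2b = 873.786ms

1. 0.0ms @ 0 + 873.786ms (3/2)
2. 873.786ms @ 3/2 + 873.786ms (3/2)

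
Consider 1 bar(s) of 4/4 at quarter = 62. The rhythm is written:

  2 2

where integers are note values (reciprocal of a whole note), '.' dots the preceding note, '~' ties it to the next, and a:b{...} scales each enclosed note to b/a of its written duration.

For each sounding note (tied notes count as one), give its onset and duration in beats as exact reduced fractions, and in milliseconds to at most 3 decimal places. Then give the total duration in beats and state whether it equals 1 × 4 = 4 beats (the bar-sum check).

1) 0.0ms=0b +1935.484ms=2b
2) 1935.484ms=2b +1935.484ms=2b
Σ=4b of 4 (62bpm 4/4) — PASS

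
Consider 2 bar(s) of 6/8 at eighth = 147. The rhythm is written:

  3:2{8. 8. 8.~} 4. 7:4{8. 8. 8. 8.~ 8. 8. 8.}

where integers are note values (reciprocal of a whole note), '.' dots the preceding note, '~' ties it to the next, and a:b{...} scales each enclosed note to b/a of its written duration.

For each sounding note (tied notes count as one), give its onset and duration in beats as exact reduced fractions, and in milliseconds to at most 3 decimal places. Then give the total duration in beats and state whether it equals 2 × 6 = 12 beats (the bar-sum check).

1) 0.0ms=0b +408.163ms=1b
2) 408.163ms=1b +408.163ms=1b
3) 816.327ms=2b +1632.653ms=4b
4) 2448.98ms=6b +349.854ms=6/7b
5) 2798.834ms=48/7b +349.854ms=6/7b
6) 3148.688ms=54/7b +349.854ms=6/7b
7) 3498.542ms=60/7b +699.708ms=12/7b
8) 4198.251ms=72/7b +349.854ms=6/7b
9) 4548.105ms=78/7b +349.854ms=6/7b
Σ=12b of 12 (147bpm 6/8) — PASS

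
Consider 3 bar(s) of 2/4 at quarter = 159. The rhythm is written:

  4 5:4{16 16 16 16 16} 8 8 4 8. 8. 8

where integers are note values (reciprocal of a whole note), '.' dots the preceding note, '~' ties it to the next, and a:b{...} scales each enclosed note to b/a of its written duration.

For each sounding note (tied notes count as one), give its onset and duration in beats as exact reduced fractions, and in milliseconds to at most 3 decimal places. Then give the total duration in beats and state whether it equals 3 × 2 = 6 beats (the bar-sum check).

1) 0.0ms=0b +377.358ms=1b
2) 377.358ms=1b +75.472ms=1/5b
3) 452.83ms=6/5b +75.472ms=1/5b
4) 528.302ms=7/5b +75.472ms=1/5b
5) 603.774ms=8/5b +75.472ms=1/5b
6) 679.245ms=9/5b +75.472ms=1/5b
7) 754.717ms=2b +188.679ms=1/2b
8) 943.396ms=5/2b +188.679ms=1/2b
9) 1132.075ms=3b +377.358ms=1b
10) 1509.434ms=4b +283.019ms=3/4b
11) 1792.453ms=19/4b +283.019ms=3/4b
12) 2075.472ms=11/2b +188.679ms=1/2b
Σ=6b of 6 (159bpm 2/4) — PASS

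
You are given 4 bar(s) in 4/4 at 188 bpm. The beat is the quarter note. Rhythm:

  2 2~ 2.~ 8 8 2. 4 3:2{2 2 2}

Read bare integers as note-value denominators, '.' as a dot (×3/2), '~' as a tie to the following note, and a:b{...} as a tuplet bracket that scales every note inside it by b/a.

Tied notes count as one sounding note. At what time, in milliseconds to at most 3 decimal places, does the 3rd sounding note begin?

1. 0.0ms @ 0 + 638.298ms (2)
2. 638.298ms @ 2 + 1755.319ms (11/2)
3. 2393.617ms @ 15/2 + 159.574ms (1/2)
4. 2553.191ms @ 8 + 957.447ms (3)
5. 3510.638ms @ 11 + 319.149ms (1)
6. 3829.787ms @ 12 + 425.532ms (4/3)
7. 4255.319ms @ 40/3 + 425.532ms (4/3)
8. 4680.851ms @ 44/3 + 425.532ms (4/3)

note 3 onset = 15/2b = 2393.617ms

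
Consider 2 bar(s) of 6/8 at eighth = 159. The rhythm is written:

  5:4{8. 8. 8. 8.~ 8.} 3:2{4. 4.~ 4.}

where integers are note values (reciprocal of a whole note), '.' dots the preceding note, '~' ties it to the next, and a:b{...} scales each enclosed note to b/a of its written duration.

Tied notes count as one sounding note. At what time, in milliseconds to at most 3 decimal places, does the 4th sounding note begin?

note 4 onset = 18/5b = 1358.491ms

1. 0.0ms @ 0 + 452.83ms (6/5)
2. 452.83ms @ 6/5 + 452.83ms (6/5)
3. 905.66ms @ 12/5 + 452.83ms (6/5)
4. 1358.491ms @ 18/5 + 905.66ms (12/5)
5. 2264.151ms @ 6 + 754.717ms (2)
6. 3018.868ms @ 8 + 1509.434ms (4)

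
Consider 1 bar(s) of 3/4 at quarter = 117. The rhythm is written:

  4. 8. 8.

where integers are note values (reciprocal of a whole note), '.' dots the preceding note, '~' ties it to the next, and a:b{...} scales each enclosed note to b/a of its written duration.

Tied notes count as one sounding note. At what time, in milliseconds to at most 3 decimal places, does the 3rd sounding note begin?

1. 0.0ms @ 0 + 769.231ms (3/2)
2. 769.231ms @ 3/2 + 384.615ms (3/4)
3. 1153.846ms @ 9/4 + 384.615ms (3/4)

note 3 onset = 9/4b = 1153.846ms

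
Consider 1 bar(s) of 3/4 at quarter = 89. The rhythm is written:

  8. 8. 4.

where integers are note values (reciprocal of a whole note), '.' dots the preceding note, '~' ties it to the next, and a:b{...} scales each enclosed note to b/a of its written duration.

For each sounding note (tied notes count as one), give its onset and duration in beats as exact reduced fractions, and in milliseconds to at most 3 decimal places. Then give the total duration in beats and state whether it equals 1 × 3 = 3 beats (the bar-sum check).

1) 0.0ms=0b +505.618ms=3/4b
2) 505.618ms=3/4b +505.618ms=3/4b
3) 1011.236ms=3/2b +1011.236ms=3/2b
Σ=3b of 3 (89bpm 3/4) — PASS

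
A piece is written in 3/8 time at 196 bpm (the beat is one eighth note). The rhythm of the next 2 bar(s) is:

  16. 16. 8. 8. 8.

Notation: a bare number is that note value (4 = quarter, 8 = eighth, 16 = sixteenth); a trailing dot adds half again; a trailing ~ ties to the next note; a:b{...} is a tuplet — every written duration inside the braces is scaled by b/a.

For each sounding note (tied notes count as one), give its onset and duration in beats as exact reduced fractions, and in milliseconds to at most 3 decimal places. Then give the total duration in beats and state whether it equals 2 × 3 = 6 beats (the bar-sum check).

1) 0.0ms=0b +229.592ms=3/4b
2) 229.592ms=3/4b +229.592ms=3/4b
3) 459.184ms=3/2b +459.184ms=3/2b
4) 918.367ms=3b +459.184ms=3/2b
5) 1377.551ms=9/2b +459.184ms=3/2b
Σ=6b of 6 (196bpm 3/8) — PASS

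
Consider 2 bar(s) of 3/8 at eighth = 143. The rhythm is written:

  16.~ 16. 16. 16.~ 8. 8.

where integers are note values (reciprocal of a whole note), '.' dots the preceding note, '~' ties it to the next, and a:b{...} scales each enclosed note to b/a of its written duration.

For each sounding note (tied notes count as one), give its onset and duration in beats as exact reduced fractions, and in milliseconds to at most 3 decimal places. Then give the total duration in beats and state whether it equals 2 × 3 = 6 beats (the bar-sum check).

1) 0.0ms=0b +629.371ms=3/2b
2) 629.371ms=3/2b +314.685ms=3/4b
3) 944.056ms=9/4b +944.056ms=9/4b
4) 1888.112ms=9/2b +629.371ms=3/2b
Σ=6b of 6 (143bpm 3/8) — PASS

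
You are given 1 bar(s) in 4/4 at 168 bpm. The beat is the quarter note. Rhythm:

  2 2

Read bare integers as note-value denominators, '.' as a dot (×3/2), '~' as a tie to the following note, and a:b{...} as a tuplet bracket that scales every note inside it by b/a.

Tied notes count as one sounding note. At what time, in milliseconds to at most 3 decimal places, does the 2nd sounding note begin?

note 2 onset = 2b = 714.286ms

1. 0.0ms @ 0 + 714.286ms (2)
2. 714.286ms @ 2 + 714.286ms (2)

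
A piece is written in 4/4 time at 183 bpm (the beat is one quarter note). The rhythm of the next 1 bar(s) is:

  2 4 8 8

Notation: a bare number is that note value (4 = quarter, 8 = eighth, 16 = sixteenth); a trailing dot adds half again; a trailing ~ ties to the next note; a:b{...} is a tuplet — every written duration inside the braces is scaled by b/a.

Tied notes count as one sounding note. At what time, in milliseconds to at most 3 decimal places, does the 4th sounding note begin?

1. 0.0ms @ 0 + 655.738ms (2)
2. 655.738ms @ 2 + 327.869ms (1)
3. 983.607ms @ 3 + 163.934ms (1/2)
4. 1147.541ms @ 7/2 + 163.934ms (1/2)

note 4 onset = 7/2b = 1147.541ms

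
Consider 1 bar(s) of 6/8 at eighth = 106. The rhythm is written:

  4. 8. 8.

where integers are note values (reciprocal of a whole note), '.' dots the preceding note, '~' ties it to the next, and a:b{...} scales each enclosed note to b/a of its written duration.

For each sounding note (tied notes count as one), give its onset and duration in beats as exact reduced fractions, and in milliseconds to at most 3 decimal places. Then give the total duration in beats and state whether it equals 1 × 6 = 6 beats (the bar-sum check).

1) 0.0ms=0b +1698.113ms=3b
2) 1698.113ms=3b +849.057ms=3/2b
3) 2547.17ms=9/2b +849.057ms=3/2b
Σ=6b of 6 (106bpm 6/8) — PASS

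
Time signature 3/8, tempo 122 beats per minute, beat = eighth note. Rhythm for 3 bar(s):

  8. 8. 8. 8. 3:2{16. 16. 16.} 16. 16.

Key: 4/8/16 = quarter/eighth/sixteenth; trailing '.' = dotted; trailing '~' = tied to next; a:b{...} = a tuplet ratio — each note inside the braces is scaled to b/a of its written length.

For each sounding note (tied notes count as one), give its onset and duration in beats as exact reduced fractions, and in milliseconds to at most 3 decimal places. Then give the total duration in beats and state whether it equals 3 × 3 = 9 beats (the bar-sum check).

1) 0.0ms=0b +737.705ms=3/2b
2) 737.705ms=3/2b +737.705ms=3/2b
3) 1475.41ms=3b +737.705ms=3/2b
4) 2213.115ms=9/2b +737.705ms=3/2b
5) 2950.82ms=6b +245.902ms=1/2b
6) 3196.721ms=13/2b +245.902ms=1/2b
7) 3442.623ms=7b +245.902ms=1/2b
8) 3688.525ms=15/2b +368.852ms=3/4b
9) 4057.377ms=33/4b +368.852ms=3/4b
Σ=9b of 9 (122bpm 3/8) — PASS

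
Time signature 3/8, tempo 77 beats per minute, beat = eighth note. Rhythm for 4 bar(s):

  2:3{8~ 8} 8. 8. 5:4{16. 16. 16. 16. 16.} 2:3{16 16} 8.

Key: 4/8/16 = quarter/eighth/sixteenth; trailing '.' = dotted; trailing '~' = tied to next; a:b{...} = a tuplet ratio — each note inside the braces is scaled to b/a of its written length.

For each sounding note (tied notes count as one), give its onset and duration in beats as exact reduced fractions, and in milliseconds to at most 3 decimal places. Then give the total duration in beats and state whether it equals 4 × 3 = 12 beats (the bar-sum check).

1) 0.0ms=0b +2337.662ms=3b
2) 2337.662ms=3b +1168.831ms=3/2b
3) 3506.494ms=9/2b +1168.831ms=3/2b
4) 4675.325ms=6b +467.532ms=3/5b
5) 5142.857ms=33/5b +467.532ms=3/5b
6) 5610.39ms=36/5b +467.532ms=3/5b
7) 6077.922ms=39/5b +467.532ms=3/5b
8) 6545.455ms=42/5b +467.532ms=3/5b
9) 7012.987ms=9b +584.416ms=3/4b
10) 7597.403ms=39/4b +584.416ms=3/4b
11) 8181.818ms=21/2b +1168.831ms=3/2b
Σ=12b of 12 (77bpm 3/8) — PASS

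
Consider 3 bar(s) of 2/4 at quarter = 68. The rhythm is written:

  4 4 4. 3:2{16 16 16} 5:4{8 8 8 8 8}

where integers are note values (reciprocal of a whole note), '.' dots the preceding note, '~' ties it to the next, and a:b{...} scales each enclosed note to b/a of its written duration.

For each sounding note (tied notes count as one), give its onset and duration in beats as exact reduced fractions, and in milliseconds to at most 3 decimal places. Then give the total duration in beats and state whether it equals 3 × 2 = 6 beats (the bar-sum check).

1) 0.0ms=0b +882.353ms=1b
2) 882.353ms=1b +882.353ms=1b
3) 1764.706ms=2b +1323.529ms=3/2b
4) 3088.235ms=7/2b +147.059ms=1/6b
5) 3235.294ms=11/3b +147.059ms=1/6b
6) 3382.353ms=23/6b +147.059ms=1/6b
7) 3529.412ms=4b +352.941ms=2/5b
8) 3882.353ms=22/5b +352.941ms=2/5b
9) 4235.294ms=24/5b +352.941ms=2/5b
10) 4588.235ms=26/5b +352.941ms=2/5b
11) 4941.176ms=28/5b +352.941ms=2/5b
Σ=6b of 6 (68bpm 2/4) — PASS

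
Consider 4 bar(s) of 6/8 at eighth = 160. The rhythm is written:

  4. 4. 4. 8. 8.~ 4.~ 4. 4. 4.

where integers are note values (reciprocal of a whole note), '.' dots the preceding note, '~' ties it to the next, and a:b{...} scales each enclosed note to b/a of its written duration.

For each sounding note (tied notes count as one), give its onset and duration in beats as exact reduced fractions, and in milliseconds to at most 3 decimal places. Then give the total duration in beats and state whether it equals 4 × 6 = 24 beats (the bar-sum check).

1) 0.0ms=0b +1125.0ms=3b
2) 1125.0ms=3b +1125.0ms=3b
3) 2250.0ms=6b +1125.0ms=3b
4) 3375.0ms=9b +562.5ms=3/2b
5) 3937.5ms=21/2b +2812.5ms=15/2b
6) 6750.0ms=18b +1125.0ms=3b
7) 7875.0ms=21b +1125.0ms=3b
Σ=24b of 24 (160bpm 6/8) — PASS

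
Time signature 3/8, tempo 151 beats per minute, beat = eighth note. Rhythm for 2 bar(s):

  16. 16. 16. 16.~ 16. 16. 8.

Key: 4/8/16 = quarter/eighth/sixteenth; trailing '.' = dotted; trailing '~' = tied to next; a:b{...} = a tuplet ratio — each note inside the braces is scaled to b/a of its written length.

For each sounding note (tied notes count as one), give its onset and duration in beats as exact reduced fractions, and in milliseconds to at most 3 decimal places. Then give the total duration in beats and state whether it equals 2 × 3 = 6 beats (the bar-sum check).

1) 0.0ms=0b +298.013ms=3/4b
2) 298.013ms=3/4b +298.013ms=3/4b
3) 596.026ms=3/2b +298.013ms=3/4b
4) 894.04ms=9/4b +596.026ms=3/2b
5) 1490.066ms=15/4b +298.013ms=3/4b
6) 1788.079ms=9/2b +596.026ms=3/2b
Σ=6b of 6 (151bpm 3/8) — PASS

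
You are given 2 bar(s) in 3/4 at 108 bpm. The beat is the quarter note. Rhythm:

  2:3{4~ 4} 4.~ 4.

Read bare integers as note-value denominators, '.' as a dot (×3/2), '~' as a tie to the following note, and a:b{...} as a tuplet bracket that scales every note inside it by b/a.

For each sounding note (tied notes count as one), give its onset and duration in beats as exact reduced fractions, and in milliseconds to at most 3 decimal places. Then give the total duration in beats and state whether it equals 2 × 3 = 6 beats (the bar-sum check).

1) 0.0ms=0b +1666.667ms=3b
2) 1666.667ms=3b +1666.667ms=3b
Σ=6b of 6 (108bpm 3/4) — PASS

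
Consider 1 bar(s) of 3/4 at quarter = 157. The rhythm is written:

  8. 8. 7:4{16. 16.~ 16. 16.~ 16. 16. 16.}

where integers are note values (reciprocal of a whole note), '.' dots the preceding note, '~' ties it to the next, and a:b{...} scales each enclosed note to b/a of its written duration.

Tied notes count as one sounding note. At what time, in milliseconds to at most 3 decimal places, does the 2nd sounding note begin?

1. 0.0ms @ 0 + 286.624ms (3/4)
2. 286.624ms @ 3/4 + 286.624ms (3/4)
3. 573.248ms @ 3/2 + 81.893ms (3/14)
4. 655.141ms @ 12/7 + 163.785ms (3/7)
5. 818.926ms @ 15/7 + 163.785ms (3/7)
6. 982.712ms @ 18/7 + 81.893ms (3/14)
7. 1064.604ms @ 39/14 + 81.893ms (3/14)

note 2 onset = 3/4b = 286.624ms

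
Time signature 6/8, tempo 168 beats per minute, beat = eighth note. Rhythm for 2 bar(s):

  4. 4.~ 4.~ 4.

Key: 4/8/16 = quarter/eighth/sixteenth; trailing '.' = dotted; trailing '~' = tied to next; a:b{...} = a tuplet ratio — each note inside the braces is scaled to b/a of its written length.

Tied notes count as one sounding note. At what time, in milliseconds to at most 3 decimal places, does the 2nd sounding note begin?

note 2 onset = 3b = 1071.429ms

1. 0.0ms @ 0 + 1071.429ms (3)
2. 1071.429ms @ 3 + 3214.286ms (9)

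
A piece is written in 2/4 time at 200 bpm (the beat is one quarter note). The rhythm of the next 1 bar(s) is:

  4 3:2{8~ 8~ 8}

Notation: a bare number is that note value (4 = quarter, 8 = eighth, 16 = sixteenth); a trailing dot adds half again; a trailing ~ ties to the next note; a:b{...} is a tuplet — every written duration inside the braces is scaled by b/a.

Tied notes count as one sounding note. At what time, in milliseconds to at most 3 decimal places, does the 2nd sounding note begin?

note 2 onset = 1b = 300.0ms

1. 0.0ms @ 0 + 300.0ms (1)
2. 300.0ms @ 1 + 300.0ms (1)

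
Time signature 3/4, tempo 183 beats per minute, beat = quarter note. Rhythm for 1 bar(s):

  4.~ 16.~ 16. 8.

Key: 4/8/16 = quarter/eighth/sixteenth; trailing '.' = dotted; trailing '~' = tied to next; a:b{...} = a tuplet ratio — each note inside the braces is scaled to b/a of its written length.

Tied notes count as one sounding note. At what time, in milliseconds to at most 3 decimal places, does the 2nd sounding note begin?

1. 0.0ms @ 0 + 737.705ms (9/4)
2. 737.705ms @ 9/4 + 245.902ms (3/4)

note 2 onset = 9/4b = 737.705ms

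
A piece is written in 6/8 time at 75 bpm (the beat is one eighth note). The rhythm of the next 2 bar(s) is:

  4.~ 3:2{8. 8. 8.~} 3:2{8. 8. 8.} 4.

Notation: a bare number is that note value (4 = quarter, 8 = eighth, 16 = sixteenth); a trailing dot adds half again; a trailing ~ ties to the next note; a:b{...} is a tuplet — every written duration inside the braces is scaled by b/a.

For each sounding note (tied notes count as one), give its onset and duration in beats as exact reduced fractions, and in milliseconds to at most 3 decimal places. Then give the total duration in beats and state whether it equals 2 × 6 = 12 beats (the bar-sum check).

1) 0.0ms=0b +3200.0ms=4b
2) 3200.0ms=4b +800.0ms=1b
3) 4000.0ms=5b +1600.0ms=2b
4) 5600.0ms=7b +800.0ms=1b
5) 6400.0ms=8b +800.0ms=1b
6) 7200.0ms=9b +2400.0ms=3b
Σ=12b of 12 (75bpm 6/8) — PASS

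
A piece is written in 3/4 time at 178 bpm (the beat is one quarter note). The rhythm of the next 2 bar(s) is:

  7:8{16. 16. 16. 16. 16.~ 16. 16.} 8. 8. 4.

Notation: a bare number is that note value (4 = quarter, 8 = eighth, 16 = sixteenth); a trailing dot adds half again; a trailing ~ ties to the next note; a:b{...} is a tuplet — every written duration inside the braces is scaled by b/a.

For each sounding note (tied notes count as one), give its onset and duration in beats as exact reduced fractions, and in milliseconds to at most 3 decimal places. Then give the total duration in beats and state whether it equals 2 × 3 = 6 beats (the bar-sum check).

1) 0.0ms=0b +144.462ms=3/7b
2) 144.462ms=3/7b +144.462ms=3/7b
3) 288.925ms=6/7b +144.462ms=3/7b
4) 433.387ms=9/7b +144.462ms=3/7b
5) 577.849ms=12/7b +288.925ms=6/7b
6) 866.774ms=18/7b +144.462ms=3/7b
7) 1011.236ms=3b +252.809ms=3/4b
8) 1264.045ms=15/4b +252.809ms=3/4b
9) 1516.854ms=9/2b +505.618ms=3/2b
Σ=6b of 6 (178bpm 3/4) — PASS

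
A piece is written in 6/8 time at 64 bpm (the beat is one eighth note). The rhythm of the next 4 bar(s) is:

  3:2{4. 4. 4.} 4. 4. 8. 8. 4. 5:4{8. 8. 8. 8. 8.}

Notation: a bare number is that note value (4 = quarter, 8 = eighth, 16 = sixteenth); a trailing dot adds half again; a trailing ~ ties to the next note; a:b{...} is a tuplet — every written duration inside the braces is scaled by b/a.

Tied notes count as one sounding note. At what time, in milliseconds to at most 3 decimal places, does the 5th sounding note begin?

1. 0.0ms @ 0 + 1875.0ms (2)
2. 1875.0ms @ 2 + 1875.0ms (2)
3. 3750.0ms @ 4 + 1875.0ms (2)
4. 5625.0ms @ 6 + 2812.5ms (3)
5. 8437.5ms @ 9 + 2812.5ms (3)
6. 11250.0ms @ 12 + 1406.25ms (3/2)
7. 12656.25ms @ 27/2 + 1406.25ms (3/2)
8. 14062.5ms @ 15 + 2812.5ms (3)
9. 16875.0ms @ 18 + 1125.0ms (6/5)
10. 18000.0ms @ 96/5 + 1125.0ms (6/5)
11. 19125.0ms @ 102/5 + 1125.0ms (6/5)
12. 20250.0ms @ 108/5 + 1125.0ms (6/5)
13. 21375.0ms @ 114/5 + 1125.0ms (6/5)

note 5 onset = 9b = 8437.5ms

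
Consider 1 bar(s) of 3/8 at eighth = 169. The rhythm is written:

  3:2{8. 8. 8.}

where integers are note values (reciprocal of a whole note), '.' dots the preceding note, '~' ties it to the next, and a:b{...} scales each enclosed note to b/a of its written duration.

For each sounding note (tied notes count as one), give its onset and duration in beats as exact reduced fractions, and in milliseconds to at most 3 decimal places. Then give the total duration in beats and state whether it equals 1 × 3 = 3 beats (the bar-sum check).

1) 0.0ms=0b +355.03ms=1b
2) 355.03ms=1b +355.03ms=1b
3) 710.059ms=2b +355.03ms=1b
Σ=3b of 3 (169bpm 3/8) — PASS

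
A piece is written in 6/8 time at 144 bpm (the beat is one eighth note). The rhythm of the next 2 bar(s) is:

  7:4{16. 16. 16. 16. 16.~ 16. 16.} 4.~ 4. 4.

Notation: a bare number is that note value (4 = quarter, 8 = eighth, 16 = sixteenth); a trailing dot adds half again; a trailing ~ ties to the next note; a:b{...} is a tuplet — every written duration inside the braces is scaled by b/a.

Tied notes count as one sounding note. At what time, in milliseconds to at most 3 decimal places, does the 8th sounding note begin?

1. 0.0ms @ 0 + 178.571ms (3/7)
2. 178.571ms @ 3/7 + 178.571ms (3/7)
3. 357.143ms @ 6/7 + 178.571ms (3/7)
4. 535.714ms @ 9/7 + 178.571ms (3/7)
5. 714.286ms @ 12/7 + 357.143ms (6/7)
6. 1071.429ms @ 18/7 + 178.571ms (3/7)
7. 1250.0ms @ 3 + 2500.0ms (6)
8. 3750.0ms @ 9 + 1250.0ms (3)

note 8 onset = 9b = 3750.0ms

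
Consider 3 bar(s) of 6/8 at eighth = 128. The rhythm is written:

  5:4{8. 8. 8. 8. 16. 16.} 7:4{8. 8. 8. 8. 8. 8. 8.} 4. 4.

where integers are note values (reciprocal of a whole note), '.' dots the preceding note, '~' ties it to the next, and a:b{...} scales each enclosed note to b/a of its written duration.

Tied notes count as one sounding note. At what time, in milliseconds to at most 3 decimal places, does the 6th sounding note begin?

1. 0.0ms @ 0 + 562.5ms (6/5)
2. 562.5ms @ 6/5 + 562.5ms (6/5)
3. 1125.0ms @ 12/5 + 562.5ms (6/5)
4. 1687.5ms @ 18/5 + 562.5ms (6/5)
5. 2250.0ms @ 24/5 + 281.25ms (3/5)
6. 2531.25ms @ 27/5 + 281.25ms (3/5)
7. 2812.5ms @ 6 + 401.786ms (6/7)
8. 3214.286ms @ 48/7 + 401.786ms (6/7)
9. 3616.071ms @ 54/7 + 401.786ms (6/7)
10. 4017.857ms @ 60/7 + 401.786ms (6/7)
11. 4419.643ms @ 66/7 + 401.786ms (6/7)
12. 4821.429ms @ 72/7 + 401.786ms (6/7)
13. 5223.214ms @ 78/7 + 401.786ms (6/7)
14. 5625.0ms @ 12 + 1406.25ms (3)
15. 7031.25ms @ 15 + 1406.25ms (3)

note 6 onset = 27/5b = 2531.25ms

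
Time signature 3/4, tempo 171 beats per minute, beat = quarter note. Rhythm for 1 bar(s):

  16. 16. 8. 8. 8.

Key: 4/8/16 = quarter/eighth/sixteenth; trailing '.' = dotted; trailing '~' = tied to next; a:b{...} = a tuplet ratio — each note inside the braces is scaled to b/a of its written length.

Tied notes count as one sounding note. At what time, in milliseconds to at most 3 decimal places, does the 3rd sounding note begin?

note 3 onset = 3/4b = 263.158ms

1. 0.0ms @ 0 + 131.579ms (3/8)
2. 131.579ms @ 3/8 + 131.579ms (3/8)
3. 263.158ms @ 3/4 + 263.158ms (3/4)
4. 526.316ms @ 3/2 + 263.158ms (3/4)
5. 789.474ms @ 9/4 + 263.158ms (3/4)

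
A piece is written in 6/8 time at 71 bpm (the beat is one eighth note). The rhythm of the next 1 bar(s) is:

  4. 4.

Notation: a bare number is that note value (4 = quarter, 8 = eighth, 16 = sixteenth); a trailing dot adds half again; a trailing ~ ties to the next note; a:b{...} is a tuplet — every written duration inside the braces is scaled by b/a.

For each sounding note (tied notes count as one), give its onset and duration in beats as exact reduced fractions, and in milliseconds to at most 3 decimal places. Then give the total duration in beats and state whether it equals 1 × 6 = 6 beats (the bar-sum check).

1) 0.0ms=0b +2535.211ms=3b
2) 2535.211ms=3b +2535.211ms=3b
Σ=6b of 6 (71bpm 6/8) — PASS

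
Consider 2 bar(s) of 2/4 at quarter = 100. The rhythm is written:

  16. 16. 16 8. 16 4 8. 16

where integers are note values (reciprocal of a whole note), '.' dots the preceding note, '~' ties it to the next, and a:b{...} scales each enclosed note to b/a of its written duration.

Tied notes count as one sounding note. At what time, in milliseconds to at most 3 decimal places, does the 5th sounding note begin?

note 5 onset = 7/4b = 1050.0ms

1. 0.0ms @ 0 + 225.0ms (3/8)
2. 225.0ms @ 3/8 + 225.0ms (3/8)
3. 450.0ms @ 3/4 + 150.0ms (1/4)
4. 600.0ms @ 1 + 450.0ms (3/4)
5. 1050.0ms @ 7/4 + 150.0ms (1/4)
6. 1200.0ms @ 2 + 600.0ms (1)
7. 1800.0ms @ 3 + 450.0ms (3/4)
8. 2250.0ms @ 15/4 + 150.0ms (1/4)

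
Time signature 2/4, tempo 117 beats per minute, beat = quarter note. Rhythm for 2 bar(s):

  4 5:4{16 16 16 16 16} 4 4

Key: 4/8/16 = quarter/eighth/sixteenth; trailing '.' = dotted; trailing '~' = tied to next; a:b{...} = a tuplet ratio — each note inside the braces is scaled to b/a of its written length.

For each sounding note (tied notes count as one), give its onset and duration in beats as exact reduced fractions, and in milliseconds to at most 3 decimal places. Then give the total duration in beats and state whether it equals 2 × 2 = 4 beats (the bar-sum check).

1) 0.0ms=0b +512.821ms=1b
2) 512.821ms=1b +102.564ms=1/5b
3) 615.385ms=6/5b +102.564ms=1/5b
4) 717.949ms=7/5b +102.564ms=1/5b
5) 820.513ms=8/5b +102.564ms=1/5b
6) 923.077ms=9/5b +102.564ms=1/5b
7) 1025.641ms=2b +512.821ms=1b
8) 1538.462ms=3b +512.821ms=1b
Σ=4b of 4 (117bpm 2/4) — PASS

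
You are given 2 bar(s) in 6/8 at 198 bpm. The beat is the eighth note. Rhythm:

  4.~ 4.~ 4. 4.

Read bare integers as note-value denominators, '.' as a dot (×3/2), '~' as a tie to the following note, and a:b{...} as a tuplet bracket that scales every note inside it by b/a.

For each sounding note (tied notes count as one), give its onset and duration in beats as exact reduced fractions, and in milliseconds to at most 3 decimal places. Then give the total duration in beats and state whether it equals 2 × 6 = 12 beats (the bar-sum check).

1) 0.0ms=0b +2727.273ms=9b
2) 2727.273ms=9b +909.091ms=3b
Σ=12b of 12 (198bpm 6/8) — PASS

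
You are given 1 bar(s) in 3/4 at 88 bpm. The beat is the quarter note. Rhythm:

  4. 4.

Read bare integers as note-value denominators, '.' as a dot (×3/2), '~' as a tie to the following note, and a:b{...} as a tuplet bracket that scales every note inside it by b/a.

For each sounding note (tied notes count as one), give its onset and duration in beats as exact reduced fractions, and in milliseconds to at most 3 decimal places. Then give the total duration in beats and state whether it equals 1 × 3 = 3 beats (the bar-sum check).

1) 0.0ms=0b +1022.727ms=3/2b
2) 1022.727ms=3/2b +1022.727ms=3/2b
Σ=3b of 3 (88bpm 3/4) — PASS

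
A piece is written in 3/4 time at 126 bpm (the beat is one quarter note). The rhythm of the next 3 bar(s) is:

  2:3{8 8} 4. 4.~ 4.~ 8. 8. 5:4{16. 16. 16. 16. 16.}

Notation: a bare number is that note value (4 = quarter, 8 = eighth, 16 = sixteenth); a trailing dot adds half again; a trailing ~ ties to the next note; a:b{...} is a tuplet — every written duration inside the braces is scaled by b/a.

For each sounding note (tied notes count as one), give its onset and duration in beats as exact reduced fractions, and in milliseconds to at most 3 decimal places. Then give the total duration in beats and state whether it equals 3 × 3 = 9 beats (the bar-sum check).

1) 0.0ms=0b +357.143ms=3/4b
2) 357.143ms=3/4b +357.143ms=3/4b
3) 714.286ms=3/2b +714.286ms=3/2b
4) 1428.571ms=3b +1785.714ms=15/4b
5) 3214.286ms=27/4b +357.143ms=3/4b
6) 3571.429ms=15/2b +142.857ms=3/10b
7) 3714.286ms=39/5b +142.857ms=3/10b
8) 3857.143ms=81/10b +142.857ms=3/10b
9) 4000.0ms=42/5b +142.857ms=3/10b
10) 4142.857ms=87/10b +142.857ms=3/10b
Σ=9b of 9 (126bpm 3/4) — PASS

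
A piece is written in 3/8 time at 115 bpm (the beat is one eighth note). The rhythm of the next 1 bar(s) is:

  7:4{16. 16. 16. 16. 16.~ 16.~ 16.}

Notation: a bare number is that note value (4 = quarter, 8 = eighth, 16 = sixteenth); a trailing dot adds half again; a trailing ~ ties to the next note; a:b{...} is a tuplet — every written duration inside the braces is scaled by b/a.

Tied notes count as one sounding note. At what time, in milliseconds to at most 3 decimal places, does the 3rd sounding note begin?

note 3 onset = 6/7b = 447.205ms

1. 0.0ms @ 0 + 223.602ms (3/7)
2. 223.602ms @ 3/7 + 223.602ms (3/7)
3. 447.205ms @ 6/7 + 223.602ms (3/7)
4. 670.807ms @ 9/7 + 223.602ms (3/7)
5. 894.41ms @ 12/7 + 670.807ms (9/7)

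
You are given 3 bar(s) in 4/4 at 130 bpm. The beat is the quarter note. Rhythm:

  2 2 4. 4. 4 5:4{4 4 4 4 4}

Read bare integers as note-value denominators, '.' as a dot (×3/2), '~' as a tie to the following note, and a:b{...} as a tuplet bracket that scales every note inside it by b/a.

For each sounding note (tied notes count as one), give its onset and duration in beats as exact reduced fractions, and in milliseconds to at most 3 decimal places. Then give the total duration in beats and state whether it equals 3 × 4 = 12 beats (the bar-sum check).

1) 0.0ms=0b +923.077ms=2b
2) 923.077ms=2b +923.077ms=2b
3) 1846.154ms=4b +692.308ms=3/2b
4) 2538.462ms=11/2b +692.308ms=3/2b
5) 3230.769ms=7b +461.538ms=1b
6) 3692.308ms=8b +369.231ms=4/5b
7) 4061.538ms=44/5b +369.231ms=4/5b
8) 4430.769ms=48/5b +369.231ms=4/5b
9) 4800.0ms=52/5b +369.231ms=4/5b
10) 5169.231ms=56/5b +369.231ms=4/5b
Σ=12b of 12 (130bpm 4/4) — PASS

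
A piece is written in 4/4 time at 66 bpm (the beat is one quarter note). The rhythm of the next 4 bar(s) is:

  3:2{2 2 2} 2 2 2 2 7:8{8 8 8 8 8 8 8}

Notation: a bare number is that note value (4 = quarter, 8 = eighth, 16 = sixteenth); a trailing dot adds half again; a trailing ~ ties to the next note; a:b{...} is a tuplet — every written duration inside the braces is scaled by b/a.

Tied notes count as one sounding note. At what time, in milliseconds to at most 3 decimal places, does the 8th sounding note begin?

note 8 onset = 12b = 10909.091ms

1. 0.0ms @ 0 + 1212.121ms (4/3)
2. 1212.121ms @ 4/3 + 1212.121ms (4/3)
3. 2424.242ms @ 8/3 + 1212.121ms (4/3)
4. 3636.364ms @ 4 + 1818.182ms (2)
5. 5454.545ms @ 6 + 1818.182ms (2)
6. 7272.727ms @ 8 + 1818.182ms (2)
7. 9090.909ms @ 10 + 1818.182ms (2)
8. 10909.091ms @ 12 + 519.481ms (4/7)
9. 11428.571ms @ 88/7 + 519.481ms (4/7)
10. 11948.052ms @ 92/7 + 519.481ms (4/7)
11. 12467.532ms @ 96/7 + 519.481ms (4/7)
12. 12987.013ms @ 100/7 + 519.481ms (4/7)
13. 13506.494ms @ 104/7 + 519.481ms (4/7)
14. 14025.974ms @ 108/7 + 519.481ms (4/7)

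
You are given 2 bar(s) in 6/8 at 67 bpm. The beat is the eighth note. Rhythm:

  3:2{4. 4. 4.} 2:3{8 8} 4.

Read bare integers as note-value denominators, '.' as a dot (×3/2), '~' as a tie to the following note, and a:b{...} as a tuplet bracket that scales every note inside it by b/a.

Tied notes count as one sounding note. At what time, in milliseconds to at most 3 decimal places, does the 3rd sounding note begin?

1. 0.0ms @ 0 + 1791.045ms (2)
2. 1791.045ms @ 2 + 1791.045ms (2)
3. 3582.09ms @ 4 + 1791.045ms (2)
4. 5373.134ms @ 6 + 1343.284ms (3/2)
5. 6716.418ms @ 15/2 + 1343.284ms (3/2)
6. 8059.701ms @ 9 + 2686.567ms (3)

note 3 onset = 4b = 3582.09ms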